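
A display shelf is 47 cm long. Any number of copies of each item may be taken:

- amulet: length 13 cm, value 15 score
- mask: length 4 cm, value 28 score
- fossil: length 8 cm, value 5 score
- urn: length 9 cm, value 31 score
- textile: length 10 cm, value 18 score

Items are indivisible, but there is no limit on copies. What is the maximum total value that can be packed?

308 score

Best value-per-unit is mask at 28/4, and filling with it alone uses length 11×4=44. No mix of the others beats 11×28 = 308.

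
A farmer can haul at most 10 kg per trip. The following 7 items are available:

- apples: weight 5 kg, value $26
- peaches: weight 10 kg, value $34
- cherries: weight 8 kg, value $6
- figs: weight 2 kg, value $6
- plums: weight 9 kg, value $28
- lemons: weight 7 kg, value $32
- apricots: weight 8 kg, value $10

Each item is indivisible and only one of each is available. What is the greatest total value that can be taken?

$38

Check high-value combinations within 10 kg:
- figs+lemons: weight 2+7=9, value 6+32=38
- peaches: weight 10, value 34
- apples+figs: weight 5+2=7, value 26+6=32
Best: $38.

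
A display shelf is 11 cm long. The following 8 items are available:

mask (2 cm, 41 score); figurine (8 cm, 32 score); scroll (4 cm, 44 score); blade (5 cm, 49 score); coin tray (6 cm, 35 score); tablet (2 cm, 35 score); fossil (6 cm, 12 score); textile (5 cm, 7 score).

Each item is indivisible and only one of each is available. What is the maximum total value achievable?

134 score

This is a 0/1 knapsack; check combinations near the capacity.
- mask+scroll+blade: length 2+4+5=11, value 41+44+49=134
- scroll+blade+tablet: length 4+5+2=11, value 44+49+35=128
- mask+blade+tablet: length 2+5+2=9, value 41+49+35=125
Best: 134 score.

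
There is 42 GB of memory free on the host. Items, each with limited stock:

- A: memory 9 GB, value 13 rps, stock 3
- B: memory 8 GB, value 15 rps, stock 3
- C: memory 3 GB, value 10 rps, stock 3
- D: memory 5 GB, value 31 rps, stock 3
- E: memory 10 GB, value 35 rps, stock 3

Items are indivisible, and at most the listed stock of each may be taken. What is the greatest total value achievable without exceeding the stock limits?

Top feasible selections:
- 2×C + 3×D + 2×E: memory 41, value 183
- 1×C + 3×D + 2×E: memory 38, value 173
- 1×B + 3×C + 3×D + 1×E: memory 42, value 173
Best: 183 rps.

183 rps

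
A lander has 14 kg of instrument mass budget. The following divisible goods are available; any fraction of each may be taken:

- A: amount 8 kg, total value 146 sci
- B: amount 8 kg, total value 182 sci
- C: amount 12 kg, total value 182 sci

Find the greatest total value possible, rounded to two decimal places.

Take in order of value per unit:
- B (182/8 per unit): all 8 → value 182, running total 182.00
- A (146/8 per unit): 6 of 8 → value 6×146/8 = 109.5000, running total 291.50
Total 291.50.

291.50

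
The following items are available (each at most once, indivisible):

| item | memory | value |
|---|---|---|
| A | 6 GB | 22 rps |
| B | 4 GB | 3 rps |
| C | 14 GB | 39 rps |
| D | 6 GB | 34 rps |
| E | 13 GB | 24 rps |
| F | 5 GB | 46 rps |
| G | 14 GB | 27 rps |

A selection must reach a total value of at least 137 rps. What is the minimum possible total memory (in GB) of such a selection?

31

Subsets with value ≥ 137, sorted by total memory:
- A+C+D+F: memory 31, value 141
- A+B+C+D+F: memory 35, value 144
- C+D+E+F: memory 38, value 143
Minimum memory: 31 GB.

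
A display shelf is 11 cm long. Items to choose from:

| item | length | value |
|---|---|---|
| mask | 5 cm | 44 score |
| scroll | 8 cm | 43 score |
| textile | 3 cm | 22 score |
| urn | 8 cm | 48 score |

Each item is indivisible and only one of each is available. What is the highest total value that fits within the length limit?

Check high-value combinations within 11 cm:
- textile+urn: length 3+8=11, value 22+48=70
- mask+textile: length 5+3=8, value 44+22=66
- scroll+textile: length 8+3=11, value 43+22=65
Best: 70 score.

70 score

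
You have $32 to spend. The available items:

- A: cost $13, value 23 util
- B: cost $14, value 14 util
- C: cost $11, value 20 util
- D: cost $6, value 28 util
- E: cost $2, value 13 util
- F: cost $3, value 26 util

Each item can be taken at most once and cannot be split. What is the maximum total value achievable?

Check high-value combinations within $32:
- A+D+E+F: cost 13+6+2+3=24, value 23+28+13+26=90
- C+D+E+F: cost 11+6+2+3=22, value 20+28+13+26=87
- A+C+D+E: cost 13+11+6+2=32, value 23+20+28+13=84
Best: 90 util.

90 util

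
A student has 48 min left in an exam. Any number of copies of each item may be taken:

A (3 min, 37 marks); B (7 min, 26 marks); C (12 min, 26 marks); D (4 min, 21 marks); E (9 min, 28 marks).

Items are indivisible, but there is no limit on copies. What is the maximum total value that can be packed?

Best value-per-unit is A at 37/3, and filling with it alone uses time 16×3=48. No mix of the others beats 16×37 = 592.

592 marks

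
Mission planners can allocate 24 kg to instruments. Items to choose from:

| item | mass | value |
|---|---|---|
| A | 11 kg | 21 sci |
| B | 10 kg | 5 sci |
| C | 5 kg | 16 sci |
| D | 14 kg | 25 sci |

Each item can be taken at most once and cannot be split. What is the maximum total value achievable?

Check high-value combinations within 24 kg:
- C+D: mass 5+14=19, value 16+25=41
- A+C: mass 11+5=16, value 21+16=37
- B+D: mass 10+14=24, value 5+25=30
Best: 41 sci.

41 sci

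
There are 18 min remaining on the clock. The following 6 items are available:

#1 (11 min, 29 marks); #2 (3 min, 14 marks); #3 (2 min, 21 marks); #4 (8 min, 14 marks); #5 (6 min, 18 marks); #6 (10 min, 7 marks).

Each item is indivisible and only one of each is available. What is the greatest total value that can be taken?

Check high-value combinations within 18 min:
- #1+#2+#3: time 11+3+2=16, value 29+14+21=64
- #2+#3+#5: time 3+2+6=11, value 14+21+18=53
- #3+#4+#5: time 2+8+6=16, value 21+14+18=53
- #1+#3: time 11+2=13, value 29+21=50
- #2+#3+#4: time 3+2+8=13, value 14+21+14=49
Best: 64 marks.

64 marks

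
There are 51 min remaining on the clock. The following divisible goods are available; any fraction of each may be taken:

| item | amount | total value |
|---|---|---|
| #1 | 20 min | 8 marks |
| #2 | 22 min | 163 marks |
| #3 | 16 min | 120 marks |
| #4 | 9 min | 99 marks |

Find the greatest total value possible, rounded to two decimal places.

383.60

Take in order of value per unit:
- #4 (99/9 per unit): all 9 → value 99, running total 99.00
- #3 (120/16 per unit): all 16 → value 120, running total 219.00
- #2 (163/22 per unit): all 22 → value 163, running total 382.00
- #1 (8/20 per unit): 4 of 20 → value 4×8/20 = 1.6000, running total 383.60
Total 383.60.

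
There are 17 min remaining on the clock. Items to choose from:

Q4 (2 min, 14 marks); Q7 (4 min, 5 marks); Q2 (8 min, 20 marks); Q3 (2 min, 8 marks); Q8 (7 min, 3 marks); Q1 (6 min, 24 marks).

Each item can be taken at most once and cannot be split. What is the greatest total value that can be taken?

This is a 0/1 knapsack; check combinations near the capacity.
- Q4+Q2+Q1: time 2+8+6=16, value 14+20+24=58
- Q2+Q3+Q1: time 8+2+6=16, value 20+8+24=52
- Q4+Q7+Q3+Q1: time 2+4+2+6=14, value 14+5+8+24=51
- Q4+Q3+Q8+Q1: time 2+2+7+6=17, value 14+8+3+24=49
Best: 58 marks.

58 marks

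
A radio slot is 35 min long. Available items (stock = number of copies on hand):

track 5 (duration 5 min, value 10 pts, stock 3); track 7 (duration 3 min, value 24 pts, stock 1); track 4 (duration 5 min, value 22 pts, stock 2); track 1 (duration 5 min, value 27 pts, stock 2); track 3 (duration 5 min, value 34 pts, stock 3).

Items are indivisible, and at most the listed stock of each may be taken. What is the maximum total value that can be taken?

Top feasible selections:
- 1×track 7 + 1×track 4 + 2×track 1 + 3×track 3: duration 33, value 202
- 2×track 4 + 2×track 1 + 3×track 3: duration 35, value 200
Best: 202 pts.

202 pts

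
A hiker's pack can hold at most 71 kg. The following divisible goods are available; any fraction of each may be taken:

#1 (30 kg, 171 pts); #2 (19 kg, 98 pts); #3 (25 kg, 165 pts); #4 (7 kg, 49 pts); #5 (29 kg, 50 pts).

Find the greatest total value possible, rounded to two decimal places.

431.42

Take in order of value per unit:
- #4 (49/7 per unit): all 7 → value 49, running total 49.00
- #3 (165/25 per unit): all 25 → value 165, running total 214.00
- #1 (171/30 per unit): all 30 → value 171, running total 385.00
- #2 (98/19 per unit): 9 of 19 → value 9×98/19 = 46.4211, running total 431.42
Total 431.42.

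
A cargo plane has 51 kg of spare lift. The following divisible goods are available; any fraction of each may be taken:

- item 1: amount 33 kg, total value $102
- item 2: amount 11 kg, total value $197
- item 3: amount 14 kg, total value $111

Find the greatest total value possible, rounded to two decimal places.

388.36

Take in order of value per unit:
- item 2 (197/11 per unit): all 11 → value 197, running total 197.00
- item 3 (111/14 per unit): all 14 → value 111, running total 308.00
- item 1 (102/33 per unit): 26 of 33 → value 26×102/33 = 80.3636, running total 388.36
Total 388.36.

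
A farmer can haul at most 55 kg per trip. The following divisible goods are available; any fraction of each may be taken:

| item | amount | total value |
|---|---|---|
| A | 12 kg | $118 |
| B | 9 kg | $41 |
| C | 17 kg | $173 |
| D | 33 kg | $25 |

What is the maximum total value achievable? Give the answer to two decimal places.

Take in order of value per unit:
- C (173/17 per unit): all 17 → value 173, running total 173.00
- A (118/12 per unit): all 12 → value 118, running total 291.00
- B (41/9 per unit): all 9 → value 41, running total 332.00
- D (25/33 per unit): 17 of 33 → value 17×25/33 = 12.8788, running total 344.88
Total 344.88.

344.88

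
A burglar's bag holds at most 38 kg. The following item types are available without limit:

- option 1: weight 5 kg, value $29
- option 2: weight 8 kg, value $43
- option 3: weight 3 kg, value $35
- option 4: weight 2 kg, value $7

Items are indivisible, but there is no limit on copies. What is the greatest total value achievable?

Best value-per-unit is option 3 at 35/3; filling with it alone gives 12×35 = 420.
Optimal mix: 12×option 3 + 1×option 4 → weight 38, value 427.

$427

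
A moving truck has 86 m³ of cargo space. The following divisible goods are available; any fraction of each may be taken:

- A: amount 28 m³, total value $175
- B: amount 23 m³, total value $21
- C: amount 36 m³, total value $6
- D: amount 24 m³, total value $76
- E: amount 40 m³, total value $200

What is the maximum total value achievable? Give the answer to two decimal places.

Take in order of value per unit:
- A (175/28 per unit): all 28 → value 175, running total 175.00
- E (200/40 per unit): all 40 → value 200, running total 375.00
- D (76/24 per unit): 18 of 24 → value 18×76/24 = 57.0000, running total 432.00
Total 432.00.

432.00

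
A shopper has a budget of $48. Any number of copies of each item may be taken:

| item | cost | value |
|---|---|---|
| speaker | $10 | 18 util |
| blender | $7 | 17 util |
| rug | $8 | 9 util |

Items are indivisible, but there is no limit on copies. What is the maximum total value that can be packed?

104 util

Best value-per-unit is blender at 17/7; filling with it alone gives 6×17 = 102.
Optimal mix: 2×speaker + 4×blender → cost 48, value 104.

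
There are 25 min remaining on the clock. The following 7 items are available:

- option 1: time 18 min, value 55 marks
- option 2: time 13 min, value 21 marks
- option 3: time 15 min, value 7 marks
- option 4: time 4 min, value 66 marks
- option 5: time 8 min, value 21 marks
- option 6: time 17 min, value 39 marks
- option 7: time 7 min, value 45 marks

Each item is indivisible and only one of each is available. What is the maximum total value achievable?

This is a 0/1 knapsack; check combinations near the capacity.
- option 4+option 5+option 7: time 4+8+7=19, value 66+21+45=132
- option 2+option 4+option 7: time 13+4+7=24, value 21+66+45=132
- option 1+option 4: time 18+4=22, value 55+66=121
- option 4+option 7: time 4+7=11, value 66+45=111
Best: 132 marks.

132 marks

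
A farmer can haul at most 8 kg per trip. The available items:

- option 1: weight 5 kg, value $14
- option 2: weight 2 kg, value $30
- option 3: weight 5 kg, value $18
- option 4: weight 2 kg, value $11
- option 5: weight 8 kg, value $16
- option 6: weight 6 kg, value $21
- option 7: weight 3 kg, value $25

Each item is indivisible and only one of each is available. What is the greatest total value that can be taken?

This is a 0/1 knapsack; check combinations near the capacity.
- option 2+option 4+option 7: weight 2+2+3=7, value 30+11+25=66
- option 2+option 7: weight 2+3=5, value 30+25=55
- option 2+option 6: weight 2+6=8, value 30+21=51
- option 2+option 3: weight 2+5=7, value 30+18=48
- option 1+option 2: weight 5+2=7, value 14+30=44
Best: $66.

$66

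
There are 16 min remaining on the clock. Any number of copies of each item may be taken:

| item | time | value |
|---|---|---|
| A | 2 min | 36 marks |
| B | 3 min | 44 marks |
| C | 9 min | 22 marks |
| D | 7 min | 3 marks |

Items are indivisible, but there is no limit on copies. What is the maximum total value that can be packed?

288 marks

Best value-per-unit is A at 36/2, and filling with it alone uses time 8×2=16. No mix of the others beats 8×36 = 288.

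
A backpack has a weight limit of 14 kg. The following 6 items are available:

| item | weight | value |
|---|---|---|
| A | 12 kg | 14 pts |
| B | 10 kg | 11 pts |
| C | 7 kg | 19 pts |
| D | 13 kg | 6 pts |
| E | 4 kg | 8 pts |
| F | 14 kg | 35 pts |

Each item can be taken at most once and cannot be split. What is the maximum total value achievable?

35 pts

Check high-value combinations within 14 kg:
- F: weight 14, value 35
- C+E: weight 7+4=11, value 19+8=27
- C: weight 7, value 19
- B+E: weight 10+4=14, value 11+8=19
Best: 35 pts.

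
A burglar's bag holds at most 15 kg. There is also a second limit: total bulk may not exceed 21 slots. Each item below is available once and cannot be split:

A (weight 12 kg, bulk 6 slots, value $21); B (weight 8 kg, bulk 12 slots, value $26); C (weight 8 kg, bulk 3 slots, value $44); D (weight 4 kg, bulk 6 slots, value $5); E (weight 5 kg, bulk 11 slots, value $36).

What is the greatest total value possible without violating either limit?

$80

Feasible sets respecting both limits:
- C+E: weight 13, bulk 14, value 80
- C+D: weight 12, bulk 9, value 49
- C: weight 8, bulk 3, value 44
Best: $80.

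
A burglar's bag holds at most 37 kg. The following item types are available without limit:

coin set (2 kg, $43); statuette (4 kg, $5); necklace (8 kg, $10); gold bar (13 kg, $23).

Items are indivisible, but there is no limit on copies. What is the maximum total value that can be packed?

Best value-per-unit is coin set at 43/2, and filling with it alone uses weight 18×2=36. No mix of the others beats 18×43 = 774.

$774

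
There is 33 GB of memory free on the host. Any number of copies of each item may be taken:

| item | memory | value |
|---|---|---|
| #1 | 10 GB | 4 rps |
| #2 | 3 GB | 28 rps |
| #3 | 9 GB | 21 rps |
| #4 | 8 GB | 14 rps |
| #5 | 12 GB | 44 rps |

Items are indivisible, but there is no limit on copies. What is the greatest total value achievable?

Best value-per-unit is #2 at 28/3, and filling with it alone uses memory 11×3=33. No mix of the others beats 11×28 = 308.

308 rps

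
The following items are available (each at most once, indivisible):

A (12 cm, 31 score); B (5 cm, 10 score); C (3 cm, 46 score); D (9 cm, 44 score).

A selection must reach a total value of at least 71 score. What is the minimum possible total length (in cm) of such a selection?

12

Subsets with value ≥ 71, sorted by total length:
- C+D: length 12, value 90
- A+C: length 15, value 77
- B+C+D: length 17, value 100
Minimum length: 12 cm.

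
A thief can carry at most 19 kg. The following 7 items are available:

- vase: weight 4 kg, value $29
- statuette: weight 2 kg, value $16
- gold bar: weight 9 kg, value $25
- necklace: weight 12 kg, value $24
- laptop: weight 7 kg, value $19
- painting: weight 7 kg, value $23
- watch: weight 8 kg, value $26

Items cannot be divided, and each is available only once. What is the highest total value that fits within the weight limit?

$78

Check high-value combinations within 19 kg:
- vase+painting+watch: weight 4+7+8=19, value 29+23+26=78
- vase+laptop+watch: weight 4+7+8=19, value 29+19+26=74
- vase+statuette+watch: weight 4+2+8=14, value 29+16+26=71
- vase+laptop+painting: weight 4+7+7=18, value 29+19+23=71
- vase+statuette+gold bar: weight 4+2+9=15, value 29+16+25=70
Best: $78.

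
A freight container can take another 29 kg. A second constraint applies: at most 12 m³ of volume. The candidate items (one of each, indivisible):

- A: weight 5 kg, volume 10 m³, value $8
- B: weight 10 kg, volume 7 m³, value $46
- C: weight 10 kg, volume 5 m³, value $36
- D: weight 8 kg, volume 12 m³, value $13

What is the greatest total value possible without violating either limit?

Feasible sets respecting both limits:
- B+C: weight 20, volume 12, value 82
- B: weight 10, volume 7, value 46
- C: weight 10, volume 5, value 36
Best: $82.

$82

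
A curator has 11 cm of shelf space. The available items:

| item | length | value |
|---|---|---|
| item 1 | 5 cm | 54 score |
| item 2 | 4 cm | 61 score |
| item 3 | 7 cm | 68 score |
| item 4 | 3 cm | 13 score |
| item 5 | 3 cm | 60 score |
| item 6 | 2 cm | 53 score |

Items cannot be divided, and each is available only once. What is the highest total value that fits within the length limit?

Check high-value combinations within 11 cm:
- item 2+item 5+item 6: length 4+3+2=9, value 61+60+53=174
- item 1+item 2+item 6: length 5+4+2=11, value 54+61+53=168
- item 1+item 5+item 6: length 5+3+2=10, value 54+60+53=167
- item 2+item 4+item 5: length 4+3+3=10, value 61+13+60=134
Best: 174 score.

174 score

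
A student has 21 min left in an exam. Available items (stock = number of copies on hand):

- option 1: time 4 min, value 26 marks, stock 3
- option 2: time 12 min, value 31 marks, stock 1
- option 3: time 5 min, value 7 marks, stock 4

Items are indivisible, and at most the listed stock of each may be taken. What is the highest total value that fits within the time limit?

Best selections within time 21 and stock limits:
- 3×option 1 + 1×option 3: time 17, value 85
- 2×option 1 + 1×option 2: time 20, value 83
- 3×option 1: time 12, value 78
Best: 85 marks.

85 marks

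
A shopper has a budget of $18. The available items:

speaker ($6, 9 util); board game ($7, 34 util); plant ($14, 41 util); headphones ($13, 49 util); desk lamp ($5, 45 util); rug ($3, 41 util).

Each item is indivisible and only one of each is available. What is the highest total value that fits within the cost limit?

120 util

This is a 0/1 knapsack; check combinations near the capacity.
- board game+desk lamp+rug: cost 7+5+3=15, value 34+45+41=120
- speaker+desk lamp+rug: cost 6+5+3=14, value 9+45+41=95
- headphones+desk lamp: cost 13+5=18, value 49+45=94
- headphones+rug: cost 13+3=16, value 49+41=90
Best: 120 util.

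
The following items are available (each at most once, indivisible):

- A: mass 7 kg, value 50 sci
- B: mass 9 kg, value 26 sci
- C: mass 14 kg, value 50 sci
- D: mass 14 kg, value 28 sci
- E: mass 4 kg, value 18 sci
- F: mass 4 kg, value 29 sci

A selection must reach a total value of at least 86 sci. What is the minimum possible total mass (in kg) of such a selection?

15

Subsets with value ≥ 86, sorted by total mass:
- A+E+F: mass 15, value 97
- A+B+F: mass 20, value 105
- A+B+E: mass 20, value 94
Minimum mass: 15 kg.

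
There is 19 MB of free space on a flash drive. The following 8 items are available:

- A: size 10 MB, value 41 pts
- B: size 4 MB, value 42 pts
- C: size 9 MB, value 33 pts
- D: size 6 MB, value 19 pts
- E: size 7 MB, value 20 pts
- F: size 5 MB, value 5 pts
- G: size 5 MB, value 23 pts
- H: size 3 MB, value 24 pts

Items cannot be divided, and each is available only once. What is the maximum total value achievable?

109 pts

Check high-value combinations within 19 MB:
- B+E+G+H: size 4+7+5+3=19, value 42+20+23+24=109
- B+D+G+H: size 4+6+5+3=18, value 42+19+23+24=108
- A+B+H: size 10+4+3=17, value 41+42+24=107
- A+B+G: size 10+4+5=19, value 41+42+23=106
- B+C+H: size 4+9+3=16, value 42+33+24=99
Best: 109 pts.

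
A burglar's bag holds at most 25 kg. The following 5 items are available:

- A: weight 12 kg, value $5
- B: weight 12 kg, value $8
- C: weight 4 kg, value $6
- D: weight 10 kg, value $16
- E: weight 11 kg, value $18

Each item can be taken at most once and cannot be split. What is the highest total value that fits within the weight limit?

Check high-value combinations within 25 kg:
- C+D+E: weight 4+10+11=25, value 6+16+18=40
- D+E: weight 10+11=21, value 16+18=34
- B+E: weight 12+11=23, value 8+18=26
- C+E: weight 4+11=15, value 6+18=24
Best: $40.

$40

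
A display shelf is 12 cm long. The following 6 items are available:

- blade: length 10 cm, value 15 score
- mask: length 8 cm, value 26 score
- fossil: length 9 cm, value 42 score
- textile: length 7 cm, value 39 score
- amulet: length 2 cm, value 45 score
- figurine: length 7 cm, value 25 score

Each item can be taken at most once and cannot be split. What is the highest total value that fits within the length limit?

This is a 0/1 knapsack; check combinations near the capacity.
- fossil+amulet: length 9+2=11, value 42+45=87
- textile+amulet: length 7+2=9, value 39+45=84
- mask+amulet: length 8+2=10, value 26+45=71
- amulet+figurine: length 2+7=9, value 45+25=70
Best: 87 score.

87 score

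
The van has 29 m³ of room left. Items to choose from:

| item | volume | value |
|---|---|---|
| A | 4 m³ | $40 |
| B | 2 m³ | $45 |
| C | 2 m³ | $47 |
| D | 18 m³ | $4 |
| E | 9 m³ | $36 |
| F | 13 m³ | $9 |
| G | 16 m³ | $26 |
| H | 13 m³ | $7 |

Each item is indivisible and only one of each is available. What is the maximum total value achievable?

$168

This is a 0/1 knapsack; check combinations near the capacity.
- A+B+C+E: volume 4+2+2+9=17, value 40+45+47+36=168
- A+B+C+G: volume 4+2+2+16=24, value 40+45+47+26=158
- B+C+E+G: volume 2+2+9+16=29, value 45+47+36+26=154
- A+B+C+F: volume 4+2+2+13=21, value 40+45+47+9=141
Best: $168.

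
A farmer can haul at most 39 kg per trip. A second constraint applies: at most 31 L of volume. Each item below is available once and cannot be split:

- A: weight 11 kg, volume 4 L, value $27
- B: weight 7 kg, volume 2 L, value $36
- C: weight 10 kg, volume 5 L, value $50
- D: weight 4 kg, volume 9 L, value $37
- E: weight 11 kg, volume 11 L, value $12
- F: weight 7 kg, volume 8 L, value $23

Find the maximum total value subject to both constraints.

$173

Feasible sets respecting both limits:
- A+B+C+D+F: weight 39, volume 28, value 173
- A+B+C+D: weight 32, volume 20, value 150
- B+C+D+F: weight 28, volume 24, value 146
- A+C+D+F: weight 32, volume 26, value 137
Best: $173.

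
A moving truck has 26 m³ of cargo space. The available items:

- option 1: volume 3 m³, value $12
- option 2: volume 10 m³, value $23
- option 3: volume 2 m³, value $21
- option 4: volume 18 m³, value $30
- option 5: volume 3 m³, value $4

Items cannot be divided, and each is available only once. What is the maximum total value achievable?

$67

Check high-value combinations within 26 m³:
- option 1+option 3+option 4+option 5: volume 3+2+18+3=26, value 12+21+30+4=67
- option 1+option 3+option 4: volume 3+2+18=23, value 12+21+30=63
- option 1+option 2+option 3+option 5: volume 3+10+2+3=18, value 12+23+21+4=60
- option 1+option 2+option 3: volume 3+10+2=15, value 12+23+21=56
Best: $67.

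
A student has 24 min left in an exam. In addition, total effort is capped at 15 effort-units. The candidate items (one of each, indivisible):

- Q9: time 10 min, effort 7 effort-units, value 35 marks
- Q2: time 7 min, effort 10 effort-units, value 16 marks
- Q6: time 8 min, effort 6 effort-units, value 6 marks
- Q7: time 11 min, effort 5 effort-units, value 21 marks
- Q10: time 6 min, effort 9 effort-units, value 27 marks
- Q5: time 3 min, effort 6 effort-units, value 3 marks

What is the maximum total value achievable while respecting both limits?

Feasible sets respecting both limits:
- Q9+Q7: time 21, effort 12, value 56
- Q7+Q10: time 17, effort 14, value 48
- Q9+Q6: time 18, effort 13, value 41
- Q9+Q5: time 13, effort 13, value 38
Best: 56 marks.

56 marks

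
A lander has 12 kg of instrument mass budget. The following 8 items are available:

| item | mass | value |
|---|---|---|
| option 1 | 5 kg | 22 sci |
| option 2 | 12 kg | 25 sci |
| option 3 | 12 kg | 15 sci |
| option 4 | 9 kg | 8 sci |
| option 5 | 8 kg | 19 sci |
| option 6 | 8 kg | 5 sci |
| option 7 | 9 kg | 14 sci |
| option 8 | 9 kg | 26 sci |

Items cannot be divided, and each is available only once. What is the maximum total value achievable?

26 sci

Check high-value combinations within 12 kg:
- option 8: mass 9, value 26
- option 2: mass 12, value 25
- option 1: mass 5, value 22
Best: 26 sci.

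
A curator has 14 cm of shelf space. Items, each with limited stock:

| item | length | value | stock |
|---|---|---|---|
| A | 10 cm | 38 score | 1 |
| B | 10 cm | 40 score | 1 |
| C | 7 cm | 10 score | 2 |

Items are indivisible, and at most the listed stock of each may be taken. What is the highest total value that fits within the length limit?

40 score

Top feasible selections:
- 1×B: length 10, value 40
- 1×A: length 10, value 38
- 2×C: length 14, value 20
Best: 40 score.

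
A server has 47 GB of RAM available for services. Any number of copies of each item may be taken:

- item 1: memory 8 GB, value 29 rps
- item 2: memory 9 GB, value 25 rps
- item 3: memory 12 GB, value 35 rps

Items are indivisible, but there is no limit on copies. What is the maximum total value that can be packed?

151 rps

Best value-per-unit is item 1 at 29/8; filling with it alone gives 5×29 = 145.
Optimal mix: 4×item 1 + 1×item 3 → memory 44, value 151.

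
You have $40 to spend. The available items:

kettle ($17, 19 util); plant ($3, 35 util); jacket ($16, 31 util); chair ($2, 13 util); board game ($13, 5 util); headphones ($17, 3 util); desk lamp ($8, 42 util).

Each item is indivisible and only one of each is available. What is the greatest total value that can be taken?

Check high-value combinations within $40:
- plant+jacket+chair+desk lamp: cost 3+16+2+8=29, value 35+31+13+42=121
- plant+jacket+board game+desk lamp: cost 3+16+13+8=40, value 35+31+5+42=113
- kettle+plant+chair+desk lamp: cost 17+3+2+8=30, value 19+35+13+42=109
- plant+jacket+desk lamp: cost 3+16+8=27, value 35+31+42=108
Best: 121 util.

121 util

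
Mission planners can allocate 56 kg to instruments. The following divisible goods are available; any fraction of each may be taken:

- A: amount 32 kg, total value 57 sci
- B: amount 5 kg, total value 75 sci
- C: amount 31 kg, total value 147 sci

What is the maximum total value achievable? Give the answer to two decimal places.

Take in order of value per unit:
- B (75/5 per unit): all 5 → value 75, running total 75.00
- C (147/31 per unit): all 31 → value 147, running total 222.00
- A (57/32 per unit): 20 of 32 → value 20×57/32 = 35.6250, running total 257.63
Total 257.63.

257.63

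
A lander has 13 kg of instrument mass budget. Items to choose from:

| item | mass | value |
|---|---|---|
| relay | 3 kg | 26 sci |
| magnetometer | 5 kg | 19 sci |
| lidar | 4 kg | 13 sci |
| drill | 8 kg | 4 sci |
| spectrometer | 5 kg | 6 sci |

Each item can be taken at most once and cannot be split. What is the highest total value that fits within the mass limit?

This is a 0/1 knapsack; check combinations near the capacity.
- relay+magnetometer+lidar: mass 3+5+4=12, value 26+19+13=58
- relay+magnetometer+spectrometer: mass 3+5+5=13, value 26+19+6=51
- relay+magnetometer: mass 3+5=8, value 26+19=45
Best: 58 sci.

58 sci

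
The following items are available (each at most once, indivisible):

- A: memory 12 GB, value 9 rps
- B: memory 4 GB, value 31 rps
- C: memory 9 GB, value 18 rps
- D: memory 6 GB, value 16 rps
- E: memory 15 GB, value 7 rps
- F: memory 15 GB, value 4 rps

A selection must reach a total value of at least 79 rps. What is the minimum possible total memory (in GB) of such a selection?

46

Subsets with value ≥ 79, sorted by total memory:
- A+B+C+D+E: memory 46, value 81
- A+B+C+D+E+F: memory 61, value 85
Minimum memory: 46 GB.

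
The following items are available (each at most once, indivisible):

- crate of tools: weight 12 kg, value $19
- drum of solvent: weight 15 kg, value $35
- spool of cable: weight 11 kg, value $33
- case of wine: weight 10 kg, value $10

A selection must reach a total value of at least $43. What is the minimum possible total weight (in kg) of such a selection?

21

Subsets with value ≥ 43, sorted by total weight:
- spool of cable+case of wine: weight 21, value 43
- crate of tools+spool of cable: weight 23, value 52
- drum of solvent+case of wine: weight 25, value 45
- drum of solvent+spool of cable: weight 26, value 68
Minimum weight: 21 kg.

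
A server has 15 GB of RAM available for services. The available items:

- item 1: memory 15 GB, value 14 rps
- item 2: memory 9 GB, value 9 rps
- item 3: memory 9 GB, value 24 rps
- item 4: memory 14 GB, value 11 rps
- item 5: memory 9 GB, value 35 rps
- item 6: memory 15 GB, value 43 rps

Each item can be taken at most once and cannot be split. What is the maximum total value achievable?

43 rps

Check high-value combinations within 15 GB:
- item 6: memory 15, value 43
- item 5: memory 9, value 35
- item 3: memory 9, value 24
- item 1: memory 15, value 14
- item 4: memory 14, value 11
Best: 43 rps.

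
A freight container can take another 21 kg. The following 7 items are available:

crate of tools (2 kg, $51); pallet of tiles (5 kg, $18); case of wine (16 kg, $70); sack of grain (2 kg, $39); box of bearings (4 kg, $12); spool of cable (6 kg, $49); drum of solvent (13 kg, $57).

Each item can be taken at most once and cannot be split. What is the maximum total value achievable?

Check high-value combinations within 21 kg:
- crate of tools+pallet of tiles+sack of grain+box of bearings+spool of cable: weight 2+5+2+4+6=19, value 51+18+39+12+49=169
- crate of tools+case of wine+sack of grain: weight 2+16+2=20, value 51+70+39=160
- crate of tools+sack of grain+box of bearings+drum of solvent: weight 2+2+4+13=21, value 51+39+12+57=159
- crate of tools+pallet of tiles+sack of grain+spool of cable: weight 2+5+2+6=15, value 51+18+39+49=157
Best: $169.

$169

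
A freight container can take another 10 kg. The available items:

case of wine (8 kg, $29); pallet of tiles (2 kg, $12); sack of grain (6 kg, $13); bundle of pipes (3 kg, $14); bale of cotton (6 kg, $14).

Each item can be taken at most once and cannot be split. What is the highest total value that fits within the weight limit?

$41

This is a 0/1 knapsack; check combinations near the capacity.
- case of wine+pallet of tiles: weight 8+2=10, value 29+12=41
- case of wine: weight 8, value 29
- bundle of pipes+bale of cotton: weight 3+6=9, value 14+14=28
Best: $41.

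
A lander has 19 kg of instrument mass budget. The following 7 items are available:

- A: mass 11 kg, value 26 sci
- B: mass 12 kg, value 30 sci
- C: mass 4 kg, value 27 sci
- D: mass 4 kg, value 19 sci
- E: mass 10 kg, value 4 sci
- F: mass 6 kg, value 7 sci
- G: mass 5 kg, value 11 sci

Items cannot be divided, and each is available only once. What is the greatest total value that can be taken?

72 sci

Check high-value combinations within 19 kg:
- A+C+D: mass 11+4+4=19, value 26+27+19=72
- C+D+F+G: mass 4+4+6+5=19, value 27+19+7+11=64
- C+D+G: mass 4+4+5=13, value 27+19+11=57
- B+C: mass 12+4=16, value 30+27=57
- C+D+F: mass 4+4+6=14, value 27+19+7=53
Best: 72 sci.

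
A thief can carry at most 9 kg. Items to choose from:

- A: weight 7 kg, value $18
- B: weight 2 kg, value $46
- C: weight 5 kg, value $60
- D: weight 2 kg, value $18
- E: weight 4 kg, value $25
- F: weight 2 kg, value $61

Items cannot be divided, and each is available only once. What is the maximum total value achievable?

This is a 0/1 knapsack; check combinations near the capacity.
- B+C+F: weight 2+5+2=9, value 46+60+61=167
- C+D+F: weight 5+2+2=9, value 60+18+61=139
- B+E+F: weight 2+4+2=8, value 46+25+61=132
Best: $167.

$167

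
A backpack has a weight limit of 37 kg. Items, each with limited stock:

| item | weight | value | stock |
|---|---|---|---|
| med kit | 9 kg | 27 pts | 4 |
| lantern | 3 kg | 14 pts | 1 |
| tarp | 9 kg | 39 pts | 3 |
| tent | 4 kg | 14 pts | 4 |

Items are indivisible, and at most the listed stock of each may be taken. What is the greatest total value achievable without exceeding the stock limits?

148 pts

Top feasible selections:
- 1×lantern + 2×tarp + 4×tent: weight 37, value 148
- 1×lantern + 3×tarp + 1×tent: weight 34, value 145
- 3×tarp + 2×tent: weight 35, value 145
- 1×med kit + 3×tarp: weight 36, value 144
Best: 148 pts.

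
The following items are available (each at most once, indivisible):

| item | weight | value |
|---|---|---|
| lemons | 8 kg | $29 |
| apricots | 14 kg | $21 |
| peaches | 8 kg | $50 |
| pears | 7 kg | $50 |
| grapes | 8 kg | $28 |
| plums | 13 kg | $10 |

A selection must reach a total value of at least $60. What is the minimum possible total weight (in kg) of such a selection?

Subsets with value ≥ 60, sorted by total weight:
- peaches+pears: weight 15, value 100
- lemons+pears: weight 15, value 79
Minimum weight: 15 kg.

15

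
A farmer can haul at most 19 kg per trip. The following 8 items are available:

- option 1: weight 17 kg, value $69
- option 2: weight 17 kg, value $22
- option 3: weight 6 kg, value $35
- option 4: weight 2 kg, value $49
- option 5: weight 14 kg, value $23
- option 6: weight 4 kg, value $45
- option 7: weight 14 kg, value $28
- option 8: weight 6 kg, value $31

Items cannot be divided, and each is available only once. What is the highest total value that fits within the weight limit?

$160

This is a 0/1 knapsack; check combinations near the capacity.
- option 3+option 4+option 6+option 8: weight 6+2+4+6=18, value 35+49+45+31=160
- option 3+option 4+option 6: weight 6+2+4=12, value 35+49+45=129
- option 4+option 6+option 8: weight 2+4+6=12, value 49+45+31=125
- option 1+option 4: weight 17+2=19, value 69+49=118
- option 3+option 4+option 8: weight 6+2+6=14, value 35+49+31=115
Best: $160.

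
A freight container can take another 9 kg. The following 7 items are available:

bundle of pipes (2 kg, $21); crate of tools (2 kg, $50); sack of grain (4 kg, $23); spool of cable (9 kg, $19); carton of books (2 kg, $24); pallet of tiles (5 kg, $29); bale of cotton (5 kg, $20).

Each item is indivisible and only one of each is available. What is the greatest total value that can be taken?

Check high-value combinations within 9 kg:
- crate of tools+carton of books+pallet of tiles: weight 2+2+5=9, value 50+24+29=103
- bundle of pipes+crate of tools+pallet of tiles: weight 2+2+5=9, value 21+50+29=100
- crate of tools+sack of grain+carton of books: weight 2+4+2=8, value 50+23+24=97
- bundle of pipes+crate of tools+carton of books: weight 2+2+2=6, value 21+50+24=95
Best: $103.

$103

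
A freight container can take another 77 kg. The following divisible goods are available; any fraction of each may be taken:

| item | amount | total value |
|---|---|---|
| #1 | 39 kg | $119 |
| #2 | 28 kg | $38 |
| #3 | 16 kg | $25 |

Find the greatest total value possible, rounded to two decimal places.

173.86

Take in order of value per unit:
- #1 (119/39 per unit): all 39 → value 119, running total 119.00
- #3 (25/16 per unit): all 16 → value 25, running total 144.00
- #2 (38/28 per unit): 22 of 28 → value 22×38/28 = 29.8571, running total 173.86
Total 173.86.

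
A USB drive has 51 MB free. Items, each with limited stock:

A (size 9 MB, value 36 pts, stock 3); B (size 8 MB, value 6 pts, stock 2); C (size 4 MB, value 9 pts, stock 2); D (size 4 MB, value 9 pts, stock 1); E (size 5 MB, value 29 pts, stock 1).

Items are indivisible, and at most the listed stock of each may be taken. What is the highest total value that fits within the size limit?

164 pts

Best selections within size 51 and stock limits:
- 3×A + 2×C + 1×D + 1×E: size 44, value 164
- 3×A + 1×B + 1×C + 1×D + 1×E: size 48, value 161
- 3×A + 1×B + 2×C + 1×E: size 48, value 161
- 3×A + 1×C + 1×D + 1×E: size 40, value 155
Best: 164 pts.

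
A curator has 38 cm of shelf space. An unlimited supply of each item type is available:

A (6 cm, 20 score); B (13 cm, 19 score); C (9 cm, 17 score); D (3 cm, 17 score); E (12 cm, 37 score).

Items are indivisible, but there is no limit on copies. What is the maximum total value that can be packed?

Best value-per-unit is D at 17/3, and filling with it alone uses length 12×3=36. No mix of the others beats 12×17 = 204.

204 score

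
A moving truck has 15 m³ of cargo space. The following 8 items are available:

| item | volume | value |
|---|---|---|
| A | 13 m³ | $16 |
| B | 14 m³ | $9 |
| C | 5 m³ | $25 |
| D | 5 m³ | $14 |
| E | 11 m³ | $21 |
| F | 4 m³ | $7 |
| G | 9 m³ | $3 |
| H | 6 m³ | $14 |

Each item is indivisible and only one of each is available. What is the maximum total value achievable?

$46

Check high-value combinations within 15 m³:
- C+D+F: volume 5+5+4=14, value 25+14+7=46
- C+F+H: volume 5+4+6=15, value 25+7+14=46
- C+D: volume 5+5=10, value 25+14=39
Best: $46.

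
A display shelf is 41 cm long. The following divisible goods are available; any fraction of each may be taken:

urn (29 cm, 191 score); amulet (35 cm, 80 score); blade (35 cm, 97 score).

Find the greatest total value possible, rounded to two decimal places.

Take in order of value per unit:
- urn (191/29 per unit): all 29 → value 191, running total 191.00
- blade (97/35 per unit): 12 of 35 → value 12×97/35 = 33.2571, running total 224.26
Total 224.26.

224.26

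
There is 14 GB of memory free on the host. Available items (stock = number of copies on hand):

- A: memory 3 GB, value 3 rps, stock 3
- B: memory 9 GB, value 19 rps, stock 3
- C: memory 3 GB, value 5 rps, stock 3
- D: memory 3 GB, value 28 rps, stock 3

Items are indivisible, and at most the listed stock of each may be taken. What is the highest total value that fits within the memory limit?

Top feasible selections:
- 1×C + 3×D: memory 12, value 89
- 1×A + 3×D: memory 12, value 87
- 3×D: memory 9, value 84
Best: 89 rps.

89 rps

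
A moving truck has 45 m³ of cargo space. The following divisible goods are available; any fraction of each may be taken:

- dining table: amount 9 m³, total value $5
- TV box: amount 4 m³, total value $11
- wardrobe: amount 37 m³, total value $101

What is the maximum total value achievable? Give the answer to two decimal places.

114.22

Take in order of value per unit:
- TV box (11/4 per unit): all 4 → value 11, running total 11.00
- wardrobe (101/37 per unit): all 37 → value 101, running total 112.00
- dining table (5/9 per unit): 4 of 9 → value 4×5/9 = 2.2222, running total 114.22
Total 114.22.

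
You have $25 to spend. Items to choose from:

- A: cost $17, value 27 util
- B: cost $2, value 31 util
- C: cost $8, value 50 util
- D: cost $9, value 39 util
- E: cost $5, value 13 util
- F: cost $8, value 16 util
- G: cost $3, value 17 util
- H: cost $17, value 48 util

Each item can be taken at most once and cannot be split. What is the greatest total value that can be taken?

137 util

Check high-value combinations within $25:
- B+C+D+G: cost 2+8+9+3=22, value 31+50+39+17=137
- B+C+D+E: cost 2+8+9+5=24, value 31+50+39+13=133
- B+C+D: cost 2+8+9=19, value 31+50+39=120
Best: 137 util.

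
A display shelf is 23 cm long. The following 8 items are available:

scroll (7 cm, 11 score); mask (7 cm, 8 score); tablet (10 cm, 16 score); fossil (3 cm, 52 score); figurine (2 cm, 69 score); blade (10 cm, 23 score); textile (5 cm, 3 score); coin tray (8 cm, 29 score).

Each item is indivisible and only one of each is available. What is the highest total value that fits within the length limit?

173 score

Check high-value combinations within 23 cm:
- fossil+figurine+blade+coin tray: length 3+2+10+8=23, value 52+69+23+29=173
- tablet+fossil+figurine+coin tray: length 10+3+2+8=23, value 16+52+69+29=166
- scroll+fossil+figurine+coin tray: length 7+3+2+8=20, value 11+52+69+29=161
- mask+fossil+figurine+coin tray: length 7+3+2+8=20, value 8+52+69+29=158
- scroll+fossil+figurine+blade: length 7+3+2+10=22, value 11+52+69+23=155
Best: 173 score.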